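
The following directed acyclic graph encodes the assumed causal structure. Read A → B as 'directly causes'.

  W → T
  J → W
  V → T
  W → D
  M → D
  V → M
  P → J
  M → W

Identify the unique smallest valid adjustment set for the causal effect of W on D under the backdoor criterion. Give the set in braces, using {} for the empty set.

{M}

Variables eligible for adjustment (non-descendants of W, excluding W and D): {J, M, P, V}.
Backdoor paths from W to D:
  P1: W <- M -> D
The empty set is not sufficient: P1 (W <- M -> D) has no collider blocking it and no conditioned non-collider, so it is open.
Try {M}:
  P1: blocked at fork node M ∈ conditioning set.
{M} contains no descendant of W and blocks every backdoor path.
No other singleton works — e.g. {V} leaves P1 open — so {M} is the unique smallest valid adjustment set.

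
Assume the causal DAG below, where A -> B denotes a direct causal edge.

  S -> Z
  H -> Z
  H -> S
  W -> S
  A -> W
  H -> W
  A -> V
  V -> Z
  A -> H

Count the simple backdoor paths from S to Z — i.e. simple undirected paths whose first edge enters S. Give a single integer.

A backdoor path from S to Z is any simple undirected path whose first edge points into S (i.e. leaves S via a parent).
Parents of S: {H, W}.
Enumerating:
  P1: S <- H <- A -> V -> Z
  P2: S <- H -> W <- A -> V -> Z
  P3: S <- H -> Z
  P4: S <- W <- A -> H -> Z
  P5: S <- W <- A -> V -> Z
  P6: S <- W <- H <- A -> V -> Z
  P7: S <- W <- H -> Z
That exhausts the simple backdoor paths. Count: 7.

7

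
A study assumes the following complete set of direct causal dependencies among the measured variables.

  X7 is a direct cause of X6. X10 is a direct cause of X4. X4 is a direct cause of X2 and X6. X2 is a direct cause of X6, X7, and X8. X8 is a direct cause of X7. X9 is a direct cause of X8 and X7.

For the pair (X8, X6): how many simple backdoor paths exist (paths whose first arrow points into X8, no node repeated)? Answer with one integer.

A backdoor path from X8 to X6 is any simple undirected path whose first edge points into X8 (i.e. leaves X8 via a parent).
Parents of X8: {X2, X9}.
Enumerating:
  P1: X8 <- X9 -> X7 <- X2 <- X4 -> X6
  P2: X8 <- X9 -> X7 <- X2 -> X6
  P3: X8 <- X9 -> X7 -> X6
  P4: X8 <- X2 <- X4 -> X6
  P5: X8 <- X2 -> X7 -> X6
  P6: X8 <- X2 -> X6
That exhausts the simple backdoor paths. Count: 6.

6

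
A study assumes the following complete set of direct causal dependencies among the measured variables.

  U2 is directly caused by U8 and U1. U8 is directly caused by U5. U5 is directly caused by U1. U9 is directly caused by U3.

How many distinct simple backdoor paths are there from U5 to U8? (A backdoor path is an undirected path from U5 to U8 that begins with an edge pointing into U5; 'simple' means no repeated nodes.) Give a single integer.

1

A backdoor path from U5 to U8 is any simple undirected path whose first edge points into U5 (i.e. leaves U5 via a parent).
Parents of U5: {U1}.
Enumerating:
  P1: U5 <- U1 -> U2 <- U8
That exhausts the simple backdoor paths. Count: 1.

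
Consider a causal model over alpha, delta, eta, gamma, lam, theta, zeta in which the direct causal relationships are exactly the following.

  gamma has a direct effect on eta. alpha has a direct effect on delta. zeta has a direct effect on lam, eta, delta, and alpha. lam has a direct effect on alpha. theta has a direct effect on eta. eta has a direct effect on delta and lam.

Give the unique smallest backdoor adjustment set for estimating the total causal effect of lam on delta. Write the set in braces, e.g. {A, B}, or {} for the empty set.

{eta, zeta}

Variables eligible for adjustment (non-descendants of lam, excluding lam and delta): {eta, gamma, theta, zeta}.
Backdoor paths from lam to delta:
  P1: lam <- zeta -> eta -> delta
  P2: lam <- zeta -> alpha -> delta
  P3: lam <- zeta -> delta
  P4: lam <- eta <- zeta -> alpha -> delta
  P5: lam <- eta <- zeta -> delta
  P6: lam <- eta -> delta
The empty set is not sufficient: P1 (lam <- zeta -> eta -> delta) has no collider blocking it and no conditioned non-collider, so it is open.
Try {eta, zeta}:
  P1: blocked at fork node zeta ∈ conditioning set.
  P2: blocked at fork node zeta ∈ conditioning set.
  P3: blocked at fork node zeta ∈ conditioning set.
  P4: blocked at chain node eta ∈ conditioning set.
  P5: blocked at chain node eta ∈ conditioning set.
  P6: blocked at fork node eta ∈ conditioning set.
{eta, zeta} contains no descendant of lam and blocks every backdoor path.
Every element of {eta, zeta} is needed (dropping eta leaves P6 open; dropping zeta leaves P2 open), so no proper subset is valid.
Among all size-2 subsets of the eligible variables, only {eta, zeta} blocks every backdoor path, so it is the unique smallest valid adjustment set.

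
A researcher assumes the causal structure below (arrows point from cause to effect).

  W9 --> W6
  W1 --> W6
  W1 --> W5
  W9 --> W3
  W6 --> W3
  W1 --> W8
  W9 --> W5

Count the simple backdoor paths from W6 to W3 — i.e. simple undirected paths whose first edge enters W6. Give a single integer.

2

A backdoor path from W6 to W3 is any simple undirected path whose first edge points into W6 (i.e. leaves W6 via a parent).
Parents of W6: {W1, W9}.
Enumerating:
  P1: W6 <- W9 -> W3
  P2: W6 <- W1 -> W5 <- W9 -> W3
That exhausts the simple backdoor paths. Count: 2.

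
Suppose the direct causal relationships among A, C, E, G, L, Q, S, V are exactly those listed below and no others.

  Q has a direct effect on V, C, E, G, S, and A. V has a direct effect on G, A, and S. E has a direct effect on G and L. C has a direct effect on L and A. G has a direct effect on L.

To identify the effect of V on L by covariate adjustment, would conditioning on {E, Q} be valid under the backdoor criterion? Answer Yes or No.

Backdoor paths from V to L (paths whose first edge points into V):
  P1: V <- Q -> C -> L
  P2: V <- Q -> A <- C -> L
  P3: V <- Q -> E -> G -> L
  P4: V <- Q -> E -> L
  P5: V <- Q -> G <- E -> L
  P6: V <- Q -> G -> L
Condition 1 (no descendant of V in the set): holds — descendants of V are {A, G, L, S}; none are in {E, Q}.
Condition 2 (every backdoor path blocked by {E, Q}):
  P1: blocked at fork node Q ∈ conditioning set.
  P2: blocked at fork node Q ∈ conditioning set.
  P3: blocked at fork node Q ∈ conditioning set.
  P4: blocked at fork node Q ∈ conditioning set.
  P5: blocked at fork node Q ∈ conditioning set.
  P6: blocked at fork node Q ∈ conditioning set.
{E, Q} satisfies the backdoor criterion.

Yes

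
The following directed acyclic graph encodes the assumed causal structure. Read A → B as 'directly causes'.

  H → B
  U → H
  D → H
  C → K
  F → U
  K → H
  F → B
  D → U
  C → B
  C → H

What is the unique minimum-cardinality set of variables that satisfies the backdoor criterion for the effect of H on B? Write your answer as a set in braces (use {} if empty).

Variables eligible for adjustment (non-descendants of H, excluding H and B): {C, D, F, K, U}.
Backdoor paths from H to B:
  P1: H <- C -> B
  P2: H <- K <- C -> B
  P3: H <- D -> U <- F -> B
  P4: H <- U <- F -> B
The empty set is not sufficient: P1 (H <- C -> B) has no collider blocking it and no conditioned non-collider, so it is open.
Try {C, F}:
  P1: blocked at fork node C ∈ conditioning set.
  P2: blocked at fork node C ∈ conditioning set.
  P3: blocked at collider U (neither it nor any descendant is in the conditioning set).
  P4: blocked at fork node F ∈ conditioning set.
{C, F} contains no descendant of H and blocks every backdoor path.
Every element of {C, F} is needed (dropping C leaves P1 open; dropping F leaves P4 open), so no proper subset is valid.
Among all size-2 subsets of the eligible variables, only {C, F} blocks every backdoor path, so it is the unique smallest valid adjustment set.

{C, F}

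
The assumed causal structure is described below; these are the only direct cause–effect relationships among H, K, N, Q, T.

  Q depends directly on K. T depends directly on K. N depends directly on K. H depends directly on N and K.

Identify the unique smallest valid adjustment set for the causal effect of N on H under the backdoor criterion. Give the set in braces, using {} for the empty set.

{K}

Variables eligible for adjustment (non-descendants of N, excluding N and H): {K, Q, T}.
Backdoor paths from N to H:
  P1: N <- K -> H
The empty set is not sufficient: P1 (N <- K -> H) has no collider blocking it and no conditioned non-collider, so it is open.
Try {K}:
  P1: blocked at fork node K ∈ conditioning set.
{K} contains no descendant of N and blocks every backdoor path.
No other singleton works — e.g. {T} leaves P1 open — so {K} is the unique smallest valid adjustment set.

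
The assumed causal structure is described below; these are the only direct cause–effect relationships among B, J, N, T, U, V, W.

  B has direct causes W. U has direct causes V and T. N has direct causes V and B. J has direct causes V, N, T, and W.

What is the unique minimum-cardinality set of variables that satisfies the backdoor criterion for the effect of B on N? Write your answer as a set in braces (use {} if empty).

Variables eligible for adjustment (non-descendants of B, excluding B and N): {T, U, V, W}.
Backdoor paths from B to N:
  P1: B <- W -> J <- T -> U <- V -> N
  P2: B <- W -> J <- V -> N
  P3: B <- W -> J <- N
Each backdoor path contains an unconditioned collider, so every path is already blocked with the empty conditioning set:
  P1: blocked at collider J (neither it nor any descendant is in the conditioning set).
  P2: blocked at collider J (neither it nor any descendant is in the conditioning set).
  P3: blocked at collider J (neither it nor any descendant is in the conditioning set).
The empty set is therefore the unique smallest valid set.

{}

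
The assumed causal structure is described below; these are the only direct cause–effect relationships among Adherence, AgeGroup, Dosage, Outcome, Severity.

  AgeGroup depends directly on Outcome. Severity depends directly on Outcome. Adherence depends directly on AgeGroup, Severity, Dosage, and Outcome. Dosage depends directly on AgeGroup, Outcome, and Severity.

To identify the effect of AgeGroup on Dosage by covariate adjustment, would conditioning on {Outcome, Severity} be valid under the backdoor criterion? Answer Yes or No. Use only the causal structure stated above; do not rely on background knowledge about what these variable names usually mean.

Backdoor paths from AgeGroup to Dosage (paths whose first edge points into AgeGroup):
  P1: AgeGroup <- Outcome -> Severity -> Dosage
  P2: AgeGroup <- Outcome -> Severity -> Adherence <- Dosage
  P3: AgeGroup <- Outcome -> Dosage
  P4: AgeGroup <- Outcome -> Adherence <- Severity -> Dosage
  P5: AgeGroup <- Outcome -> Adherence <- Dosage
Condition 1 (no descendant of AgeGroup in the set): holds — descendants of AgeGroup are {Adherence, Dosage}; none are in {Outcome, Severity}.
Condition 2 (every backdoor path blocked by {Outcome, Severity}):
  P1: blocked at fork node Outcome ∈ conditioning set.
  P2: blocked at fork node Outcome ∈ conditioning set.
  P3: blocked at fork node Outcome ∈ conditioning set.
  P4: blocked at fork node Outcome ∈ conditioning set.
  P5: blocked at fork node Outcome ∈ conditioning set.
{Outcome, Severity} satisfies the backdoor criterion.

Yes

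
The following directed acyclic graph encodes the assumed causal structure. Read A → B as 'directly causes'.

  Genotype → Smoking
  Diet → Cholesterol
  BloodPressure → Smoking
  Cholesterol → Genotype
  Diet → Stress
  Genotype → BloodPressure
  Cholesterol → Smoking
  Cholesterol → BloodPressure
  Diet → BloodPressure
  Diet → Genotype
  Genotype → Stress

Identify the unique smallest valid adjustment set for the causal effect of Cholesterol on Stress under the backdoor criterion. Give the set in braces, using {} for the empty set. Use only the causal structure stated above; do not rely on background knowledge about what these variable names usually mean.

Variables eligible for adjustment (non-descendants of Cholesterol, excluding Cholesterol and Stress): {Diet}.
Backdoor paths from Cholesterol to Stress:
  P1: Cholesterol <- Diet -> Genotype -> Stress
  P2: Cholesterol <- Diet -> Stress
  P3: Cholesterol <- Diet -> BloodPressure <- Genotype -> Stress
  P4: Cholesterol <- Diet -> BloodPressure -> Smoking <- Genotype -> Stress
The empty set is not sufficient: P1 (Cholesterol <- Diet -> Genotype -> Stress) has no collider blocking it and no conditioned non-collider, so it is open.
Try {Diet}:
  P1: blocked at fork node Diet ∈ conditioning set.
  P2: blocked at fork node Diet ∈ conditioning set.
  P3: blocked at fork node Diet ∈ conditioning set.
  P4: blocked at fork node Diet ∈ conditioning set.
{Diet} contains no descendant of Cholesterol and blocks every backdoor path.
{Diet} is the unique smallest valid adjustment set.

{Diet}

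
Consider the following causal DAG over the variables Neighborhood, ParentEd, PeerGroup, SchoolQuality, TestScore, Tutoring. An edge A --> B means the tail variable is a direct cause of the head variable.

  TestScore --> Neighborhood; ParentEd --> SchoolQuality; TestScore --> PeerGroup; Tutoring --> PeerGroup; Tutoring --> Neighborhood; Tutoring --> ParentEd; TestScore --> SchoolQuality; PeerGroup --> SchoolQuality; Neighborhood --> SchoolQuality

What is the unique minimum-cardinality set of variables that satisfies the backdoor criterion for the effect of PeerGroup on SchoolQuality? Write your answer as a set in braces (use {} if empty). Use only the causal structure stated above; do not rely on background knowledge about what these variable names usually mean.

Variables eligible for adjustment (non-descendants of PeerGroup, excluding PeerGroup and SchoolQuality): {Neighborhood, ParentEd, TestScore, Tutoring}.
Backdoor paths from PeerGroup to SchoolQuality:
  P1: PeerGroup <- TestScore -> Neighborhood <- Tutoring -> ParentEd -> SchoolQuality
  P2: PeerGroup <- TestScore -> Neighborhood -> SchoolQuality
  P3: PeerGroup <- TestScore -> SchoolQuality
  P4: PeerGroup <- Tutoring -> Neighborhood <- TestScore -> SchoolQuality
  P5: PeerGroup <- Tutoring -> Neighborhood -> SchoolQuality
  P6: PeerGroup <- Tutoring -> ParentEd -> SchoolQuality
The empty set is not sufficient: P2 (PeerGroup <- TestScore -> Neighborhood -> SchoolQuality) has no collider blocking it and no conditioned non-collider, so it is open.
Try {TestScore, Tutoring}:
  P1: blocked at fork node TestScore ∈ conditioning set.
  P2: blocked at fork node TestScore ∈ conditioning set.
  P3: blocked at fork node TestScore ∈ conditioning set.
  P4: blocked at fork node Tutoring ∈ conditioning set.
  P5: blocked at fork node Tutoring ∈ conditioning set.
  P6: blocked at fork node Tutoring ∈ conditioning set.
{TestScore, Tutoring} contains no descendant of PeerGroup and blocks every backdoor path.
Every element of {TestScore, Tutoring} is needed (dropping TestScore leaves P2 open; dropping Tutoring leaves P5 open), so no proper subset is valid.
Among all size-2 subsets of the eligible variables, only {TestScore, Tutoring} blocks every backdoor path, so it is the unique smallest valid adjustment set.

{TestScore, Tutoring}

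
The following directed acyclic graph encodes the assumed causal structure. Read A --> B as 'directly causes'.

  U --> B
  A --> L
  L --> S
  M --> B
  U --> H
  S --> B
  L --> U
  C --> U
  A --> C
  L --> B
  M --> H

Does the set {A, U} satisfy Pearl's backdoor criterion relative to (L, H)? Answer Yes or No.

No

Backdoor paths from L to H (paths whose first edge points into L):
  P1: L <- A -> C -> U -> H
  P2: L <- A -> C -> U -> B <- M -> H
Condition 1 (no descendant of L in the set): FAILS — U is a descendant of L.
Condition 2 (every backdoor path blocked by {A, U}):
  P1: blocked at fork node A ∈ conditioning set.
  P2: blocked at fork node A ∈ conditioning set.
{A, U} does not satisfy the backdoor criterion.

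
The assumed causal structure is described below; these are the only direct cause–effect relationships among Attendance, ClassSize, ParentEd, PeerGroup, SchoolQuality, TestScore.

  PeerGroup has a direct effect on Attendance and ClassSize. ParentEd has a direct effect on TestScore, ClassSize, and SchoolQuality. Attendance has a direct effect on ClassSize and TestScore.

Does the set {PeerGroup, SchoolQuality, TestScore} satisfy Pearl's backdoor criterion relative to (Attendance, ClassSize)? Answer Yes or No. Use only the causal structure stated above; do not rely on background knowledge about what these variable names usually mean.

No

Backdoor paths from Attendance to ClassSize (paths whose first edge points into Attendance):
  P1: Attendance <- PeerGroup -> ClassSize
Condition 1 (no descendant of Attendance in the set): FAILS — TestScore is a descendant of Attendance.
Condition 2 (every backdoor path blocked by {PeerGroup, SchoolQuality, TestScore}):
  P1: blocked at fork node PeerGroup ∈ conditioning set.
{PeerGroup, SchoolQuality, TestScore} does not satisfy the backdoor criterion.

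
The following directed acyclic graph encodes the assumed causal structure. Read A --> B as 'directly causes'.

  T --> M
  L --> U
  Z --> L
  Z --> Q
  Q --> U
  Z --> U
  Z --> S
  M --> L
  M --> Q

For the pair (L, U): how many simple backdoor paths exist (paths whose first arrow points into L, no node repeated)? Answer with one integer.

A backdoor path from L to U is any simple undirected path whose first edge points into L (i.e. leaves L via a parent).
Parents of L: {M, Z}.
Enumerating:
  P1: L <- Z -> Q -> U
  P2: L <- Z -> U
  P3: L <- M -> Q <- Z -> U
  P4: L <- M -> Q -> U
That exhausts the simple backdoor paths. Count: 4.

4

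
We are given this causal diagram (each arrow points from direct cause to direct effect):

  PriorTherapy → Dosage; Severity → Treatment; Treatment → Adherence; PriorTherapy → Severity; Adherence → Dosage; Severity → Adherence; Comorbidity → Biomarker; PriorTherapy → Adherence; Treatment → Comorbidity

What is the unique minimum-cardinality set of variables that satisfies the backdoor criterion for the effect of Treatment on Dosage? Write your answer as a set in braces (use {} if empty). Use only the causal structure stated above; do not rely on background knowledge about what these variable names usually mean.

Variables eligible for adjustment (non-descendants of Treatment, excluding Treatment and Dosage): {PriorTherapy, Severity}.
Backdoor paths from Treatment to Dosage:
  P1: Treatment <- Severity <- PriorTherapy -> Adherence -> Dosage
  P2: Treatment <- Severity <- PriorTherapy -> Dosage
  P3: Treatment <- Severity -> Adherence <- PriorTherapy -> Dosage
  P4: Treatment <- Severity -> Adherence -> Dosage
The empty set is not sufficient: P1 (Treatment <- Severity <- PriorTherapy -> Adherence -> Dosage) has no collider blocking it and no conditioned non-collider, so it is open.
Try {Severity}:
  P1: blocked at chain node Severity ∈ conditioning set.
  P2: blocked at chain node Severity ∈ conditioning set.
  P3: blocked at fork node Severity ∈ conditioning set.
  P4: blocked at fork node Severity ∈ conditioning set.
{Severity} contains no descendant of Treatment and blocks every backdoor path.
No other singleton works — e.g. {PriorTherapy} leaves P4 open — so {Severity} is the unique smallest valid adjustment set.

{Severity}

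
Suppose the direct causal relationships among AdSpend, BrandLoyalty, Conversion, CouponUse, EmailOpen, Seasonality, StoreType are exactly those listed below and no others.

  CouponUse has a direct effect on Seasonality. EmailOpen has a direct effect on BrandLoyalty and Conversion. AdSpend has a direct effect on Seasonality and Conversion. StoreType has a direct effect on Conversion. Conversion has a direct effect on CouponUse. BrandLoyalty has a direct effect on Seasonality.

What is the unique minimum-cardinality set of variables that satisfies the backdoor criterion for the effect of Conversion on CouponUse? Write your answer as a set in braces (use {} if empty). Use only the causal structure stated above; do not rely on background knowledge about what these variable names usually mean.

{}

Variables eligible for adjustment (non-descendants of Conversion, excluding Conversion and CouponUse): {AdSpend, BrandLoyalty, EmailOpen, StoreType}.
Backdoor paths from Conversion to CouponUse:
  P1: Conversion <- AdSpend -> Seasonality <- CouponUse
  P2: Conversion <- EmailOpen -> BrandLoyalty -> Seasonality <- CouponUse
Each backdoor path contains an unconditioned collider, so every path is already blocked with the empty conditioning set:
  P1: blocked at collider Seasonality (neither it nor any descendant is in the conditioning set).
  P2: blocked at collider Seasonality (neither it nor any descendant is in the conditioning set).
The empty set is therefore the unique smallest valid set.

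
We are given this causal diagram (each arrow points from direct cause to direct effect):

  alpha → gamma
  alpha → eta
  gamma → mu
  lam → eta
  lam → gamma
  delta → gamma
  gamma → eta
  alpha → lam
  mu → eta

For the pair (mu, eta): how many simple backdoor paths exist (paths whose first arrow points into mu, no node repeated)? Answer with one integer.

5

A backdoor path from mu to eta is any simple undirected path whose first edge points into mu (i.e. leaves mu via a parent).
Parents of mu: {gamma}.
Enumerating:
  P1: mu <- gamma <- alpha -> lam -> eta
  P2: mu <- gamma <- alpha -> eta
  P3: mu <- gamma <- lam <- alpha -> eta
  P4: mu <- gamma <- lam -> eta
  P5: mu <- gamma -> eta
That exhausts the simple backdoor paths. Count: 5.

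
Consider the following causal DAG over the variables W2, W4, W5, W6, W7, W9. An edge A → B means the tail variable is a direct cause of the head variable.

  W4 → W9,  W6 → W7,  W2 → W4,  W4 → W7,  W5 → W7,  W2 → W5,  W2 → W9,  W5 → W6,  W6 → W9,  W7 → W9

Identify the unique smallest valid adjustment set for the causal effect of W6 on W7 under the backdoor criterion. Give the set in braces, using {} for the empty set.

Variables eligible for adjustment (non-descendants of W6, excluding W6 and W7): {W2, W4, W5}.
Backdoor paths from W6 to W7:
  P1: W6 <- W5 <- W2 -> W4 -> W7
  P2: W6 <- W5 <- W2 -> W4 -> W9 <- W7
  P3: W6 <- W5 <- W2 -> W9 <- W4 -> W7
  P4: W6 <- W5 <- W2 -> W9 <- W7
  P5: W6 <- W5 -> W7
The empty set is not sufficient: P1 (W6 <- W5 <- W2 -> W4 -> W7) has no collider blocking it and no conditioned non-collider, so it is open.
Try {W5}:
  P1: blocked at chain node W5 ∈ conditioning set.
  P2: blocked at chain node W5 ∈ conditioning set.
  P3: blocked at chain node W5 ∈ conditioning set.
  P4: blocked at chain node W5 ∈ conditioning set.
  P5: blocked at fork node W5 ∈ conditioning set.
{W5} contains no descendant of W6 and blocks every backdoor path.
No other singleton works — e.g. {W2} leaves P5 open — so {W5} is the unique smallest valid adjustment set.

{W5}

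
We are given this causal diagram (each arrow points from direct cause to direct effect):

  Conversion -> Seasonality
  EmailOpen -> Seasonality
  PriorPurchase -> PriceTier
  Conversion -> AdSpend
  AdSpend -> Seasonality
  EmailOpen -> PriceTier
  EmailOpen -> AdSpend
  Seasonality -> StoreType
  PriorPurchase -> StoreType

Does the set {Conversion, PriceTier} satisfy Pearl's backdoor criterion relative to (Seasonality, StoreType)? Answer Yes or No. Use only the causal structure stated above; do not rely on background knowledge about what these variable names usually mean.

Backdoor paths from Seasonality to StoreType (paths whose first edge points into Seasonality):
  P1: Seasonality <- EmailOpen -> PriceTier <- PriorPurchase -> StoreType
  P2: Seasonality <- Conversion -> AdSpend <- EmailOpen -> PriceTier <- PriorPurchase -> StoreType
  P3: Seasonality <- AdSpend <- EmailOpen -> PriceTier <- PriorPurchase -> StoreType
Condition 1 (no descendant of Seasonality in the set): holds — descendants of Seasonality are {StoreType}; none are in {Conversion, PriceTier}.
Condition 2 (every backdoor path blocked by {Conversion, PriceTier}):
  P1: open — collider(s) PriceTier are conditioned on (or have a conditioned descendant) and no non-collider on the path is in the set.
  P2: blocked at fork node Conversion ∈ conditioning set.
  P3: open — collider(s) PriceTier are conditioned on (or have a conditioned descendant) and no non-collider on the path is in the set.
{Conversion, PriceTier} does not satisfy the backdoor criterion.

No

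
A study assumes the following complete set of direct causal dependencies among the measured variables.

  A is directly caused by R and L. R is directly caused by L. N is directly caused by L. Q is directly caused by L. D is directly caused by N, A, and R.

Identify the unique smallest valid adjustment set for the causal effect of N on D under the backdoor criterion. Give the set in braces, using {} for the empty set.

{L}

Variables eligible for adjustment (non-descendants of N, excluding N and D): {A, L, Q, R}.
Backdoor paths from N to D:
  P1: N <- L -> R -> A -> D
  P2: N <- L -> R -> D
  P3: N <- L -> A <- R -> D
  P4: N <- L -> A -> D
The empty set is not sufficient: P1 (N <- L -> R -> A -> D) has no collider blocking it and no conditioned non-collider, so it is open.
Try {L}:
  P1: blocked at fork node L ∈ conditioning set.
  P2: blocked at fork node L ∈ conditioning set.
  P3: blocked at fork node L ∈ conditioning set.
  P4: blocked at fork node L ∈ conditioning set.
{L} contains no descendant of N and blocks every backdoor path.
No other singleton works — e.g. {R} leaves P4 open — so {L} is the unique smallest valid adjustment set.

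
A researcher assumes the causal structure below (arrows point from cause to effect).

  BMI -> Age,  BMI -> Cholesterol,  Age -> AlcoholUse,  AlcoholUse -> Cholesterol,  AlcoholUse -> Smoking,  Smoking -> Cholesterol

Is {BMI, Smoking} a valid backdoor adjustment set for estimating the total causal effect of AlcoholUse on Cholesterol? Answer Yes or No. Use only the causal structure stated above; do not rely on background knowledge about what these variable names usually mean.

No

Backdoor paths from AlcoholUse to Cholesterol (paths whose first edge points into AlcoholUse):
  P1: AlcoholUse <- Age <- BMI -> Cholesterol
Condition 1 (no descendant of AlcoholUse in the set): FAILS — Smoking is a descendant of AlcoholUse.
Condition 2 (every backdoor path blocked by {BMI, Smoking}):
  P1: blocked at fork node BMI ∈ conditioning set.
{BMI, Smoking} does not satisfy the backdoor criterion.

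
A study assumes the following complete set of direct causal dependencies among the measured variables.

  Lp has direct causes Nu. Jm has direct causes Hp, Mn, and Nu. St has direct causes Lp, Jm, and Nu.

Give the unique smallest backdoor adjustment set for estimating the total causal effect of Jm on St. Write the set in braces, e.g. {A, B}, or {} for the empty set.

Variables eligible for adjustment (non-descendants of Jm, excluding Jm and St): {Hp, Lp, Mn, Nu}.
Backdoor paths from Jm to St:
  P1: Jm <- Nu -> Lp -> St
  P2: Jm <- Nu -> St
The empty set is not sufficient: P1 (Jm <- Nu -> Lp -> St) has no collider blocking it and no conditioned non-collider, so it is open.
Try {Nu}:
  P1: blocked at fork node Nu ∈ conditioning set.
  P2: blocked at fork node Nu ∈ conditioning set.
{Nu} contains no descendant of Jm and blocks every backdoor path.
No other singleton works — e.g. {Mn} leaves P1 open — so {Nu} is the unique smallest valid adjustment set.

{Nu}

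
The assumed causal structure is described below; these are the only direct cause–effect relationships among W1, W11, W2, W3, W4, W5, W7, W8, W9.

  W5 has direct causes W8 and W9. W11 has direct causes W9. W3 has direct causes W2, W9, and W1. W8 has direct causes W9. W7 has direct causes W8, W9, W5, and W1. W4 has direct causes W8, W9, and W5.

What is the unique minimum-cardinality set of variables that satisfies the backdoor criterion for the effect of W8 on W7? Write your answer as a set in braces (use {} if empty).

Variables eligible for adjustment (non-descendants of W8, excluding W8 and W7): {W1, W11, W2, W3, W9}.
Backdoor paths from W8 to W7:
  P1: W8 <- W9 -> W3 <- W1 -> W7
  P2: W8 <- W9 -> W5 -> W7
  P3: W8 <- W9 -> W4 <- W5 -> W7
  P4: W8 <- W9 -> W7
The empty set is not sufficient: P2 (W8 <- W9 -> W5 -> W7) has no collider blocking it and no conditioned non-collider, so it is open.
Try {W9}:
  P1: blocked at fork node W9 ∈ conditioning set.
  P2: blocked at fork node W9 ∈ conditioning set.
  P3: blocked at fork node W9 ∈ conditioning set.
  P4: blocked at fork node W9 ∈ conditioning set.
{W9} contains no descendant of W8 and blocks every backdoor path.
No other singleton works — e.g. {W1} leaves P2 open — so {W9} is the unique smallest valid adjustment set.

{W9}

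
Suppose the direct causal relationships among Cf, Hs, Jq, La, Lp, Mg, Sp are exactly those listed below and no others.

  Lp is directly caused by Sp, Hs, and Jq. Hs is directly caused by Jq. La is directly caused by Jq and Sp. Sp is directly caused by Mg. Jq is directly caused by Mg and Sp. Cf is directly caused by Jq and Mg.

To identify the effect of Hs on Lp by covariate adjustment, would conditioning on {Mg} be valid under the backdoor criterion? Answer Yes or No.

No

Backdoor paths from Hs to Lp (paths whose first edge points into Hs):
  P1: Hs <- Jq <- Mg -> Sp -> Lp
  P2: Hs <- Jq <- Sp -> Lp
  P3: Hs <- Jq -> Cf <- Mg -> Sp -> Lp
  P4: Hs <- Jq -> Lp
  P5: Hs <- Jq -> La <- Sp -> Lp
Condition 1 (no descendant of Hs in the set): holds — descendants of Hs are {Lp}; none are in {Mg}.
Condition 2 (every backdoor path blocked by {Mg}):
  P1: blocked at fork node Mg ∈ conditioning set.
  P2: open — no interior node is in the conditioning set.
  P3: blocked at collider Cf (neither it nor any descendant is in the conditioning set).
  P4: open — no interior node is in the conditioning set.
  P5: blocked at collider La (neither it nor any descendant is in the conditioning set).
{Mg} does not satisfy the backdoor criterion.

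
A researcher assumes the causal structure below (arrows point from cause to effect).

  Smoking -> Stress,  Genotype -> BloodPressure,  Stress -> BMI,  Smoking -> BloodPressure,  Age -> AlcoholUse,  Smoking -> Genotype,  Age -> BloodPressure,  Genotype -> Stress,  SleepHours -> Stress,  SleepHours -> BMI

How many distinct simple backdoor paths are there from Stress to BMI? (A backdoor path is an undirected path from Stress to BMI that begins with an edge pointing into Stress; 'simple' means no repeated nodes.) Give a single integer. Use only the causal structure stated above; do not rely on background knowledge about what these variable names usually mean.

A backdoor path from Stress to BMI is any simple undirected path whose first edge points into Stress (i.e. leaves Stress via a parent).
Parents of Stress: {Genotype, SleepHours, Smoking}.
Enumerating:
  P1: Stress <- SleepHours -> BMI
That exhausts the simple backdoor paths. Count: 1.

1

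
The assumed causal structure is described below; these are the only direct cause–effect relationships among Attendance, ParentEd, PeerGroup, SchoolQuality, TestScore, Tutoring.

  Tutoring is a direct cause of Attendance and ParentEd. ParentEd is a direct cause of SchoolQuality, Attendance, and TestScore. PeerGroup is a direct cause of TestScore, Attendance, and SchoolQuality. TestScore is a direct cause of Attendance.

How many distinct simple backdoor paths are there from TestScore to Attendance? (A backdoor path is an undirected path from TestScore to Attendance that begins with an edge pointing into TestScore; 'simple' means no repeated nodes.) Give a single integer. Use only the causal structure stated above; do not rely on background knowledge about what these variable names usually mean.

6

A backdoor path from TestScore to Attendance is any simple undirected path whose first edge points into TestScore (i.e. leaves TestScore via a parent).
Parents of TestScore: {ParentEd, PeerGroup}.
Enumerating:
  P1: TestScore <- ParentEd <- Tutoring -> Attendance
  P2: TestScore <- ParentEd -> SchoolQuality <- PeerGroup -> Attendance
  P3: TestScore <- ParentEd -> Attendance
  P4: TestScore <- PeerGroup -> SchoolQuality <- ParentEd <- Tutoring -> Attendance
  P5: TestScore <- PeerGroup -> SchoolQuality <- ParentEd -> Attendance
  P6: TestScore <- PeerGroup -> Attendance
That exhausts the simple backdoor paths. Count: 6.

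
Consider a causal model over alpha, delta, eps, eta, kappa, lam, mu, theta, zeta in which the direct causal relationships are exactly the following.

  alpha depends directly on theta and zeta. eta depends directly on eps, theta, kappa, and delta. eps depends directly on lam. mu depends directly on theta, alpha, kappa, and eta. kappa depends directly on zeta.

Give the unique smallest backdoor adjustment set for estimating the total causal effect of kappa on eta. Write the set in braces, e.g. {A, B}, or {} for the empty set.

{}

Variables eligible for adjustment (non-descendants of kappa, excluding kappa and eta): {alpha, delta, eps, lam, theta, zeta}.
Backdoor paths from kappa to eta:
  P1: kappa <- zeta -> alpha <- theta -> eta
  P2: kappa <- zeta -> alpha <- theta -> mu <- eta
  P3: kappa <- zeta -> alpha -> mu <- theta -> eta
  P4: kappa <- zeta -> alpha -> mu <- eta
Each backdoor path contains an unconditioned collider, so every path is already blocked with the empty conditioning set:
  P1: blocked at collider alpha (neither it nor any descendant is in the conditioning set).
  P2: blocked at collider alpha (neither it nor any descendant is in the conditioning set).
  P3: blocked at collider mu (neither it nor any descendant is in the conditioning set).
  P4: blocked at collider mu (neither it nor any descendant is in the conditioning set).
The empty set is therefore the unique smallest valid set.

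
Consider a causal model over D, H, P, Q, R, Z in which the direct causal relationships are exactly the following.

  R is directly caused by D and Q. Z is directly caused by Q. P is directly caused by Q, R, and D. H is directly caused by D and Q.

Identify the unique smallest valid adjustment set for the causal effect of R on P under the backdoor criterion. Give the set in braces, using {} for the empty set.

Variables eligible for adjustment (non-descendants of R, excluding R and P): {D, H, Q, Z}.
Backdoor paths from R to P:
  P1: R <- D -> P
  P2: R <- D -> H <- Q -> P
  P3: R <- Q -> P
  P4: R <- Q -> H <- D -> P
The empty set is not sufficient: P1 (R <- D -> P) has no collider blocking it and no conditioned non-collider, so it is open.
Try {D, Q}:
  P1: blocked at fork node D ∈ conditioning set.
  P2: blocked at fork node D ∈ conditioning set.
  P3: blocked at fork node Q ∈ conditioning set.
  P4: blocked at fork node Q ∈ conditioning set.
{D, Q} contains no descendant of R and blocks every backdoor path.
Every element of {D, Q} is needed (dropping D leaves P1 open; dropping Q leaves P3 open), so no proper subset is valid.
Among all size-2 subsets of the eligible variables, only {D, Q} blocks every backdoor path, so it is the unique smallest valid adjustment set.

{D, Q}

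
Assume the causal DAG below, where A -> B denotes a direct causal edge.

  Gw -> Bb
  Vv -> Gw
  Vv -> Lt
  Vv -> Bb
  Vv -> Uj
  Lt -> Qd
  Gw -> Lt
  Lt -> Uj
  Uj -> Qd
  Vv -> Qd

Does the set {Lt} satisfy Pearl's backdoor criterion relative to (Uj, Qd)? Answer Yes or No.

Backdoor paths from Uj to Qd (paths whose first edge points into Uj):
  P1: Uj <- Vv -> Gw -> Lt -> Qd
  P2: Uj <- Vv -> Lt -> Qd
  P3: Uj <- Vv -> Bb <- Gw -> Lt -> Qd
  P4: Uj <- Vv -> Qd
  P5: Uj <- Lt <- Vv -> Qd
  P6: Uj <- Lt <- Gw <- Vv -> Qd
  P7: Uj <- Lt <- Gw -> Bb <- Vv -> Qd
  P8: Uj <- Lt -> Qd
Condition 1 (no descendant of Uj in the set): holds — descendants of Uj are {Qd}; none are in {Lt}.
Condition 2 (every backdoor path blocked by {Lt}):
  P1: blocked at chain node Lt ∈ conditioning set.
  P2: blocked at chain node Lt ∈ conditioning set.
  P3: blocked at collider Bb (neither it nor any descendant is in the conditioning set).
  P4: open — no interior node is in the conditioning set.
  P5: blocked at chain node Lt ∈ conditioning set.
  P6: blocked at chain node Lt ∈ conditioning set.
  P7: blocked at chain node Lt ∈ conditioning set.
  P8: blocked at fork node Lt ∈ conditioning set.
{Lt} does not satisfy the backdoor criterion.

No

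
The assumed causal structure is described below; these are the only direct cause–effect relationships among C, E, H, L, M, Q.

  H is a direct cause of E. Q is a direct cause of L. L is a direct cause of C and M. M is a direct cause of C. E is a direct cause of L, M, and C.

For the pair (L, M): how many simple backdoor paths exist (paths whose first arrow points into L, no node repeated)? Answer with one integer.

A backdoor path from L to M is any simple undirected path whose first edge points into L (i.e. leaves L via a parent).
Parents of L: {E, Q}.
Enumerating:
  P1: L <- E -> M
  P2: L <- E -> C <- M
That exhausts the simple backdoor paths. Count: 2.

2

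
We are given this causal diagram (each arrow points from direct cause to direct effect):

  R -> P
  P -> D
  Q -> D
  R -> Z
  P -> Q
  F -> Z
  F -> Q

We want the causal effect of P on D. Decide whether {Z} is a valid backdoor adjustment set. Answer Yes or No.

No

Backdoor paths from P to D (paths whose first edge points into P):
  P1: P <- R -> Z <- F -> Q -> D
Condition 1 (no descendant of P in the set): holds — descendants of P are {D, Q}; none are in {Z}.
Condition 2 (every backdoor path blocked by {Z}):
  P1: open — collider(s) Z are conditioned on (or have a conditioned descendant) and no non-collider on the path is in the set.
{Z} does not satisfy the backdoor criterion.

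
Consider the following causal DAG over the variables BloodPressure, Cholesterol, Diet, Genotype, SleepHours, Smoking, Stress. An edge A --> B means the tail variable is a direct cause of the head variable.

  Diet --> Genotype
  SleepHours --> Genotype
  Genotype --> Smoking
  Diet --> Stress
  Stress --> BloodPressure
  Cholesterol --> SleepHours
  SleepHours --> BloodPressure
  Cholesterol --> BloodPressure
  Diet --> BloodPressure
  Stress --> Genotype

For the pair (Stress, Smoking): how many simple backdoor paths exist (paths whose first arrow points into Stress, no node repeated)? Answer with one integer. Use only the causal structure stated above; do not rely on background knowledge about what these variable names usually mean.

A backdoor path from Stress to Smoking is any simple undirected path whose first edge points into Stress (i.e. leaves Stress via a parent).
Parents of Stress: {Diet}.
Enumerating:
  P1: Stress <- Diet -> Genotype -> Smoking
  P2: Stress <- Diet -> BloodPressure <- Cholesterol -> SleepHours -> Genotype -> Smoking
  P3: Stress <- Diet -> BloodPressure <- SleepHours -> Genotype -> Smoking
That exhausts the simple backdoor paths. Count: 3.

3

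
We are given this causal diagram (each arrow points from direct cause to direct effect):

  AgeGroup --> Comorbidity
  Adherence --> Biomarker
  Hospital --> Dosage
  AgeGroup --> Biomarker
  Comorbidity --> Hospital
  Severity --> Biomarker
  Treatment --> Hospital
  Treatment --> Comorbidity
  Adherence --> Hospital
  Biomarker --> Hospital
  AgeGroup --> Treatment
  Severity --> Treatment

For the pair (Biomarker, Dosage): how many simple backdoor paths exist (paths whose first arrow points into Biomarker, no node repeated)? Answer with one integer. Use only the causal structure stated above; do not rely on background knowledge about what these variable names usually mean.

8

A backdoor path from Biomarker to Dosage is any simple undirected path whose first edge points into Biomarker (i.e. leaves Biomarker via a parent).
Parents of Biomarker: {Adherence, AgeGroup, Severity}.
Enumerating:
  P1: Biomarker <- AgeGroup -> Treatment -> Comorbidity -> Hospital -> Dosage
  P2: Biomarker <- AgeGroup -> Treatment -> Hospital -> Dosage
  P3: Biomarker <- AgeGroup -> Comorbidity <- Treatment -> Hospital -> Dosage
  P4: Biomarker <- AgeGroup -> Comorbidity -> Hospital -> Dosage
  P5: Biomarker <- Adherence -> Hospital -> Dosage
  P6: Biomarker <- Severity -> Treatment <- AgeGroup -> Comorbidity -> Hospital -> Dosage
  P7: Biomarker <- Severity -> Treatment -> Comorbidity -> Hospital -> Dosage
  P8: Biomarker <- Severity -> Treatment -> Hospital -> Dosage
That exhausts the simple backdoor paths. Count: 8.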